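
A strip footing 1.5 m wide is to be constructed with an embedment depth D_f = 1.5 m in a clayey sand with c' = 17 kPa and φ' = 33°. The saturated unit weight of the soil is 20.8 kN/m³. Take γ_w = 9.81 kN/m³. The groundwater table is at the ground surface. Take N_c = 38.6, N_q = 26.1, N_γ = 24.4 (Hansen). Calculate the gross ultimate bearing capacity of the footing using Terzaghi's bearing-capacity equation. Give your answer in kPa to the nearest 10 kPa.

q_ult ≈ 1290 kPa

Water table at ground surface, so effective unit weight γ' = 20.8 − 9.81 = 10.99 kN/m³ is used throughout; overburden q = 10.99 × 1.5 = 16.485 kPa; the same γ' applies in the ½γBN_γ term.
Cohesion term c·N_c = 17 × 38.6 = 656.2 kPa; surcharge term q·N_q = 16.485 × 26.1 = 430.26 kPa; self-weight term 0.5·γ·B·N_γ = 0.5 × 10.99 × 1.5 × 24.4 = 201.12 kPa.
q_ult = 656.2 + 430.26 + 201.12 = 1287.6 kPa.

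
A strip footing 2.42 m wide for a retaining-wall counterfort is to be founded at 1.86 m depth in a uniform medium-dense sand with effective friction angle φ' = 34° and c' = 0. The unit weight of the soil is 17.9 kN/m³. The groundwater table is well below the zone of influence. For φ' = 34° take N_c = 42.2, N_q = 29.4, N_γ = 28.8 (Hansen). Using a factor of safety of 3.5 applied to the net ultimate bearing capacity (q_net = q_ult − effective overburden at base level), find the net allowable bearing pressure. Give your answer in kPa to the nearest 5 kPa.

q_all(net) ≈ 450 kPa

q = γ·D_f = 17.9 × 1.86 = 33.294 kPa.
q·N_q = 33.294 × 29.4 = 978.84 kPa
0.5·γ·B·N_γ = 0.5 × 17.9 × 2.42 × 28.8 = 623.78 kPa
q_ult = 978.84 + 623.78 = 1602.6 kPa.
Net ultimate: q_net = 1602.6 − 33.294 = 1569.3 kPa.
q_all(net) = 1569.3 / 3.5 = 448.38 kPa.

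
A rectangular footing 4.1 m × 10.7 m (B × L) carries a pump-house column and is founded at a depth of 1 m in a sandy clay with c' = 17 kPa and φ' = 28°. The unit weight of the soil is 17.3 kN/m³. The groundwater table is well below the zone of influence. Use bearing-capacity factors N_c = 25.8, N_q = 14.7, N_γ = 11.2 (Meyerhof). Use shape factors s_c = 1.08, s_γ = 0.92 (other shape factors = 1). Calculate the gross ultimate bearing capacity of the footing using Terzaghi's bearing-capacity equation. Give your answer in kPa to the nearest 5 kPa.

q = γ·D_f = 17.3 × 1 = 17.3 kPa.
c·N_c·s_c = 17 × 25.8 × 1.08 = 473.69 kPa
q·N_q = 17.3 × 14.7 = 254.31 kPa
0.5·γ·B·N_γ·s_γ = 0.5 × 17.3 × 4.1 × 11.2 × 0.92 = 365.43 kPa
q_ult = 473.69 + 254.31 + 365.43 = 1093.4 kPa.

q_ult ≈ 1095 kPa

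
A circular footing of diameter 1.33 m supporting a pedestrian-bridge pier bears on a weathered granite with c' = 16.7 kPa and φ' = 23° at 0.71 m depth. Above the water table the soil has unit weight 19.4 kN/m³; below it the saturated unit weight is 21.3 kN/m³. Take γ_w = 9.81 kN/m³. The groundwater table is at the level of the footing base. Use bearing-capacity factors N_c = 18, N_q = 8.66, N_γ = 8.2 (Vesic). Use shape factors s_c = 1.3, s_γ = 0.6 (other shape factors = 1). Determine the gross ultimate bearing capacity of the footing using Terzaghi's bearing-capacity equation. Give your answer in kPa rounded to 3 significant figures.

Effective surcharge at the founding depth q = γ·D_f = 19.4 × 0.71 = 13.774 kPa.
The water table coincides with the base, so in the self-weight term γ → γ' = 11.49 kN/m³.
q_ult = c·N_c·s_c + q·N_q + 0.5·γ·B·N_γ·s_γ
     = 16.7 × 18 × 1.3 + 13.774 × 8.66 + 0.5 × 11.49 × 1.33 × 8.2 × 0.6
     = 390.78 + 119.28 + 37.593 = 547.66 kPa.

q_ult ≈ 548 kPa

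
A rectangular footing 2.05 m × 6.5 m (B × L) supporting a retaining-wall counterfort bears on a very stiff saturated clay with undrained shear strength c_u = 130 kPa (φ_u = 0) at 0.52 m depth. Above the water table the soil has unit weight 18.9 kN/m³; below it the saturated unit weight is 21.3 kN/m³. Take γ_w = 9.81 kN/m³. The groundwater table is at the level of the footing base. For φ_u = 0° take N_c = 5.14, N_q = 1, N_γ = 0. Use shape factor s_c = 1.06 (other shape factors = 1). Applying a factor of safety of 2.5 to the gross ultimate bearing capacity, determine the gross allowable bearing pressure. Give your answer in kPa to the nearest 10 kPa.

q_all ≈ 290 kPa

Effective surcharge at the founding depth q = γ·D_f = 18.9 × 0.52 = 9.828 kPa.
q_ult = c·N_c·s_c + q·N_q
     = 130 × 5.14 × 1.06 + 9.828 × 1
     = 708.29 + 9.828 = 718.12 kPa.
q_all = q_ult / FS = 718.12 / 2.5 = 287.25 kPa.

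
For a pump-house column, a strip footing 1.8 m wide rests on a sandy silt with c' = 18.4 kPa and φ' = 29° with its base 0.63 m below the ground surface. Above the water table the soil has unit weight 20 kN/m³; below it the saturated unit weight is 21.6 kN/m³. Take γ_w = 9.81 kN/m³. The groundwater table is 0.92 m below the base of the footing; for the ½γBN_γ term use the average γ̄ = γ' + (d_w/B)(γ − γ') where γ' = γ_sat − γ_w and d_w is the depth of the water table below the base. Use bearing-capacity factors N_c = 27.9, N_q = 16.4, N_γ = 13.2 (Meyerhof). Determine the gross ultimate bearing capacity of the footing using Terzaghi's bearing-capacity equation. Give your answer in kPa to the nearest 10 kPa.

q_ult ≈ 910 kPa

Overburden at base level: q = 20 × 0.63 = 12.6 kPa.
The water table is 0.92 m below the base (< B = 1.8 m), so the ½γBN_γ term uses γ̄ = γ' + (d_w/B)(γ − γ') = 11.79 + (0.92/1.8)(20 − 11.79) = 15.986 kN/m³.
Cohesion term c·N_c = 18.4 × 27.9 = 513.36 kPa; surcharge term q·N_q = 12.6 × 16.4 = 206.64 kPa; self-weight term 0.5·γ·B·N_γ = 0.5 × 15.986 × 1.8 × 13.2 = 189.92 kPa.
q_ult = 513.36 + 206.64 + 189.92 = 909.92 kPa.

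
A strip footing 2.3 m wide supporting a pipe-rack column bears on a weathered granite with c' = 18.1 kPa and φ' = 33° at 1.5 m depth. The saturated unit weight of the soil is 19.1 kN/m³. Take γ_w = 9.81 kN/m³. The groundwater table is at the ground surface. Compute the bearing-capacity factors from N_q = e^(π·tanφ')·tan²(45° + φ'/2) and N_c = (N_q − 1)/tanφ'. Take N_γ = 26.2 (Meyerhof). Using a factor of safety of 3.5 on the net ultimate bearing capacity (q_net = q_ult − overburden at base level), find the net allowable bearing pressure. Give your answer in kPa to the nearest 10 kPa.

N_q = e^(π·tan33°)·tan²(61.5°) = 26.09; N_c = (N_q − 1)/tanφ' = 38.64.
Water table at ground surface, so effective unit weight γ' = 19.1 − 9.81 = 9.29 kN/m³ is used throughout; overburden q = 9.29 × 1.5 = 13.935 kPa; the same γ' applies in the ½γBN_γ term.
Cohesion term c·N_c = 18.1 × 38.638 = 699.35 kPa; surcharge term q·N_q = 13.935 × 26.092 = 363.59 kPa; self-weight term 0.5·γ·B·N_γ = 0.5 × 9.29 × 2.3 × 26.2 = 279.91 kPa.
q_ult = 699.35 + 363.59 + 279.91 = 1342.9 kPa.
q_net = 1342.9 − 13.935 = 1328.9 kPa.
q_all(net) = 1328.9 / 3.5 = 379.69 kPa.

q_all(net) ≈ 380 kPa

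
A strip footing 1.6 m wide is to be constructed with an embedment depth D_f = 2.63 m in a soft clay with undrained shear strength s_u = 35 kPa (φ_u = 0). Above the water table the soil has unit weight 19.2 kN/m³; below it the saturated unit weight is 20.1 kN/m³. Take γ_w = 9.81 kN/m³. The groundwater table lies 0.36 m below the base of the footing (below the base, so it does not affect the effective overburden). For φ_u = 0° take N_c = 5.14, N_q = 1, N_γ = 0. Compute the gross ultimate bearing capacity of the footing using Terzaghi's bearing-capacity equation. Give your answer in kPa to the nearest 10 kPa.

Overburden at base level: q = 19.2 × 2.63 = 50.496 kPa.
Cohesion term c·N_c = 35 × 5.14 = 179.9 kPa; surcharge term q·N_q = 50.496 × 1 = 50.496 kPa.
q_ult = 179.9 + 50.496 = 230.4 kPa.

q_ult ≈ 230 kPa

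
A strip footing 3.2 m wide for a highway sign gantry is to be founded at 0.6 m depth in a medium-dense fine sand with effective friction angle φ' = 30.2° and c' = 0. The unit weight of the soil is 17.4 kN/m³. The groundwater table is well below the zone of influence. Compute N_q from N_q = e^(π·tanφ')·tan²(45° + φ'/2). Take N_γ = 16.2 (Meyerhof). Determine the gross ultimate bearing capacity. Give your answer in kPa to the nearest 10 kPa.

tan30.2° = 0.582, so N_q = e^(π×0.582)·tan²(60.1°) = 6.224 × 3.024 = 18.82.
q = γ·D_f = 17.4 × 0.6 = 10.44 kPa.
q·N_q = 10.44 × 18.824 = 196.52 kPa
0.5·γ·B·N_γ = 0.5 × 17.4 × 3.2 × 16.2 = 451.01 kPa
q_ult = 196.52 + 451.01 = 647.53 kPa.

q_ult ≈ 650 kPa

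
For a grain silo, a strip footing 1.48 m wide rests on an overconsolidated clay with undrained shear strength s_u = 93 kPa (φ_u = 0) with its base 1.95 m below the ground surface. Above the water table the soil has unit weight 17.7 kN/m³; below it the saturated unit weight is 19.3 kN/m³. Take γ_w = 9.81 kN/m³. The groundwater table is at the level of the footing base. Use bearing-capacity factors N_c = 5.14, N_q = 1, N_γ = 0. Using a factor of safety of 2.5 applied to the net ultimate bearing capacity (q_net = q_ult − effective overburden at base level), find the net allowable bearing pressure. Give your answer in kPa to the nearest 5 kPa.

q = γ·D_f = 17.7 × 1.95 = 34.515 kPa.
c·N_c = 93 × 5.14 = 478.02 kPa
q·N_q = 34.515 × 1 = 34.515 kPa
q_ult = 478.02 + 34.515 = 512.53 kPa.
Net ultimate: q_net = 512.53 − 34.515 = 478.02 kPa.
q_all(net) = 478.02 / 2.5 = 191.21 kPa.

q_all(net) ≈ 190 kPa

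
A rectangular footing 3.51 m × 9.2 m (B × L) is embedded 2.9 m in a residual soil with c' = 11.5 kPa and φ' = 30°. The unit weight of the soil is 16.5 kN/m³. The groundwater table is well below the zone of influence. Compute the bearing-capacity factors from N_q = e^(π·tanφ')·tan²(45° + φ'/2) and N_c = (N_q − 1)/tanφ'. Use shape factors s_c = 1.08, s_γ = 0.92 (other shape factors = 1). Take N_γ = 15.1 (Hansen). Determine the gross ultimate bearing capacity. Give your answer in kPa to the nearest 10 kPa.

tan30° = 0.5774, so N_q = e^(π×0.5774)·tan²(60°) = 6.134 × 3.0 = 18.4.
N_c = (18.4 − 1)/tan30° = 30.14.
Effective surcharge at the founding depth q = γ·D_f = 16.5 × 2.9 = 47.85 kPa.
q_ult = c·N_c·s_c + q·N_q + 0.5·γ·B·N_γ·s_γ
     = 11.5 × 30.14 × 1.08 + 47.85 × 18.401 + 0.5 × 16.5 × 3.51 × 15.1 × 0.92
     = 374.33 + 880.49 + 402.28 = 1657.1 kPa.

q_ult ≈ 1660 kPa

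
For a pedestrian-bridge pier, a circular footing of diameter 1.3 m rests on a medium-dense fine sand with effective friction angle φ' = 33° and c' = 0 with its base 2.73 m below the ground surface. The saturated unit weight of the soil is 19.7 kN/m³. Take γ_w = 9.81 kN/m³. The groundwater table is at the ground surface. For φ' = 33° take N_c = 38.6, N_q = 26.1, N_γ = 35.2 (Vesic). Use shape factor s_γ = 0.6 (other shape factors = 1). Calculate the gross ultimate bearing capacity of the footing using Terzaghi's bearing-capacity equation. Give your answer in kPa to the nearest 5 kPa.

Water table at ground surface, so effective unit weight γ' = 19.7 − 9.81 = 9.89 kN/m³ is used throughout; overburden q = 9.89 × 2.73 = 27 kPa; the same γ' applies in the ½γBN_γ term.
Surcharge term q·N_q = 27 × 26.1 = 704.69 kPa; self-weight term 0.5·γ·B·N_γ·s_γ = 0.5 × 9.89 × 1.3 × 35.2 × 0.6 = 135.77 kPa.
q_ult = 704.69 + 135.77 = 840.46 kPa.

q_ult ≈ 840 kPa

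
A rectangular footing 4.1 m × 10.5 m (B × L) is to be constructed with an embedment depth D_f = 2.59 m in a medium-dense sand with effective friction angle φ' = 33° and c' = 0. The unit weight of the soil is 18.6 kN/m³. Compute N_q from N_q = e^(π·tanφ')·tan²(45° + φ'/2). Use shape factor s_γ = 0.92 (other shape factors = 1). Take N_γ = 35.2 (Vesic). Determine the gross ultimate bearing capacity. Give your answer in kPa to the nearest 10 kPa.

tan33° = 0.6494, so N_q = e^(π×0.6494)·tan²(61.5°) = 7.692 × 3.392 = 26.09.
Overburden at base level: q = 18.6 × 2.59 = 48.174 kPa.
Surcharge term q·N_q = 48.174 × 26.092 = 1257 kPa; self-weight term 0.5·γ·B·N_γ·s_γ = 0.5 × 18.6 × 4.1 × 35.2 × 0.92 = 1234.8 kPa.
q_ult = 1257 + 1234.8 = 2491.8 kPa.

q_ult ≈ 2490 kPa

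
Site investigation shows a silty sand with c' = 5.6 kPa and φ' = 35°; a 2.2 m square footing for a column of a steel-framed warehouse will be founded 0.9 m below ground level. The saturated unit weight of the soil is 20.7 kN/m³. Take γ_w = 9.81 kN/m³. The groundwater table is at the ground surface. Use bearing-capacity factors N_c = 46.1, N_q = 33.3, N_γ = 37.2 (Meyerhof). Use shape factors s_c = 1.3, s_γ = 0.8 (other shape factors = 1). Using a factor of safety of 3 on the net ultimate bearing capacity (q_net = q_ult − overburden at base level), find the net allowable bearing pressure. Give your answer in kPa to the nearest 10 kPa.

With the water table at the surface the whole profile is submerged: γ' = 20.7 − 9.81 = 10.89 kN/m³, so q = γ'·D_f = 9.801 kPa; the same γ' applies in the ½γBN_γ term.
q_ult = c·N_c·s_c + q·N_q + 0.5·γ·B·N_γ·s_γ
     = 5.6 × 46.1 × 1.3 + 9.801 × 33.3 + 0.5 × 10.89 × 2.2 × 37.2 × 0.8
     = 335.61 + 326.37 + 356.5 = 1018.5 kPa.
q_net = 1018.5 − 9.801 = 1008.7 kPa.
q_all(net) = 1008.7 / 3 = 336.23 kPa.

q_all(net) ≈ 340 kPa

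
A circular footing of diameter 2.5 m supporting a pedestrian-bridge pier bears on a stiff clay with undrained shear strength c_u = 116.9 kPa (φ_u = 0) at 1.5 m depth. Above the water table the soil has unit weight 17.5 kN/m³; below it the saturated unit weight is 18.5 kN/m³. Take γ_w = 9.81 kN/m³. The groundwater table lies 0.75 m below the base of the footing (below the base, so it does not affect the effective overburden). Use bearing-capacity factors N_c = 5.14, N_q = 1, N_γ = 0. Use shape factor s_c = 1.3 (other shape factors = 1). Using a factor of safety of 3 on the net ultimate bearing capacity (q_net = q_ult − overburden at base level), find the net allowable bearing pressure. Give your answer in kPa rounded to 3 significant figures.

Overburden at base level: q = 17.5 × 1.5 = 26.25 kPa.
Cohesion term c·N_c·s_c = 116.9 × 5.14 × 1.3 = 781.13 kPa; surcharge term q·N_q = 26.25 × 1 = 26.25 kPa.
q_ult = 781.13 + 26.25 = 807.38 kPa.
q_net = 807.38 − 26.25 = 781.13 kPa.
q_all(net) = 781.13 / 3 = 260.38 kPa.

q_all(net) ≈ 260 kPa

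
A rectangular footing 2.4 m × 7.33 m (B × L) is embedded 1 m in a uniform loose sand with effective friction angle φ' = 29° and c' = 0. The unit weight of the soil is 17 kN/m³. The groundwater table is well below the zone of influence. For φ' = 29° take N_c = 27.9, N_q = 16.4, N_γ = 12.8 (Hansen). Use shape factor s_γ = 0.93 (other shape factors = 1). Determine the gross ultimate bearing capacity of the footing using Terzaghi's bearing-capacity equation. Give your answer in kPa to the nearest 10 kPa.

Effective surcharge at the founding depth q = γ·D_f = 17 × 1 = 17 kPa.
q_ult = q·N_q + 0.5·γ·B·N_γ·s_γ
     = 17 × 16.4 + 0.5 × 17 × 2.4 × 12.8 × 0.93
     = 278.8 + 242.84 = 521.64 kPa.

q_ult ≈ 520 kPa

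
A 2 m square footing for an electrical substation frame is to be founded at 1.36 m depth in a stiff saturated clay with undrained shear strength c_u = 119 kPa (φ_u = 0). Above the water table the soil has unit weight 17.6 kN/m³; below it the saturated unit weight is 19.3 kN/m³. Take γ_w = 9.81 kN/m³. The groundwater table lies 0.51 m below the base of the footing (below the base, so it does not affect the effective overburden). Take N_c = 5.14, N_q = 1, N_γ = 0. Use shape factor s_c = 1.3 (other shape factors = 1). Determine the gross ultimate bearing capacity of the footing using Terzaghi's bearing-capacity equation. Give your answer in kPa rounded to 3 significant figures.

q_ult ≈ 819 kPa

q = γ·D_f = 17.6 × 1.36 = 23.936 kPa.
c·N_c·s_c = 119 × 5.14 × 1.3 = 795.16 kPa
q·N_q = 23.936 × 1 = 23.936 kPa
q_ult = 795.16 + 23.936 = 819.09 kPa.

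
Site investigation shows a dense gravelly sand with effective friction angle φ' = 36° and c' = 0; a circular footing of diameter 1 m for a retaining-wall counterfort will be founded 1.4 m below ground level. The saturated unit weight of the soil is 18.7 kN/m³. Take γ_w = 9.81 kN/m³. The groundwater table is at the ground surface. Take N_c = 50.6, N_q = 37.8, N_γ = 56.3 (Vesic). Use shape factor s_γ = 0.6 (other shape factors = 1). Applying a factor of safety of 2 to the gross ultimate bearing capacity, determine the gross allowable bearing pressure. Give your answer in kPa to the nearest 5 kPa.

γ' = 18.7 − 9.81 = 8.89 kN/m³ (submerged throughout). q = 8.89 × 1.4 = 12.446 kPa; the same γ' applies in the ½γBN_γ term.
q·N_q = 12.446 × 37.8 = 470.46 kPa
0.5·γ·B·N_γ·s_γ = 0.5 × 8.89 × 1 × 56.3 × 0.6 = 150.15 kPa
q_ult = 470.46 + 150.15 = 620.61 kPa.
q_all = q_ult / FS = 620.61 / 2 = 310.31 kPa.

q_all ≈ 310 kPa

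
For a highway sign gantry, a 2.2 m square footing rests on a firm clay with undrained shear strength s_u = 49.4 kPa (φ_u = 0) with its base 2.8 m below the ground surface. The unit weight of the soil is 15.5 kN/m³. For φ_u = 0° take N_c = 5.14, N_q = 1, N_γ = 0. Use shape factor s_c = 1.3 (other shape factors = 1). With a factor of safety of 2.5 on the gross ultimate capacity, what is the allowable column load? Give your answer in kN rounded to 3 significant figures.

Effective surcharge at the founding depth q = γ·D_f = 15.5 × 2.8 = 43.4 kPa.
q_ult = c·N_c·s_c + q·N_q
     = 49.4 × 5.14 × 1.3 + 43.4 × 1
     = 330.09 + 43.4 = 373.49 kPa.
Gross allowable pressure q_all = 373.49 / 2.5 = 149.4 kPa.
Footing area = 4.84 m², so allowable column load = 149.4 × 4.84 = 723.08 kN.

P_all ≈ 723 kN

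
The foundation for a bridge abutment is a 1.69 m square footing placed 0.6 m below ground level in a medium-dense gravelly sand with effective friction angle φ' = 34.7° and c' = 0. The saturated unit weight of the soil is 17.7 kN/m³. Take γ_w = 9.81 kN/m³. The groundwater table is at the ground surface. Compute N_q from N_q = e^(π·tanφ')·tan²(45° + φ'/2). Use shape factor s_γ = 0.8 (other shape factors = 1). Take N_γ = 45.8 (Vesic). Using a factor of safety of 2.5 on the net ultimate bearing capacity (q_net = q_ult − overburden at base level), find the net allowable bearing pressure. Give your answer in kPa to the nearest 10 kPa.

N_q = e^(π·tan34.7°)·tan²(62.35°) = 32.08.
γ' = 17.7 − 9.81 = 7.89 kN/m³ (submerged throughout). q = 7.89 × 0.6 = 4.734 kPa; the same γ' applies in the ½γBN_γ term.
q·N_q = 4.734 × 32.081 = 151.87 kPa
0.5·γ·B·N_γ·s_γ = 0.5 × 7.89 × 1.69 × 45.8 × 0.8 = 244.28 kPa
q_ult = 151.87 + 244.28 = 396.15 kPa.
q_net = 396.15 − 4.734 = 391.42 kPa.
q_all(net) = 391.42 / 2.5 = 156.57 kPa.

q_all(net) ≈ 160 kPa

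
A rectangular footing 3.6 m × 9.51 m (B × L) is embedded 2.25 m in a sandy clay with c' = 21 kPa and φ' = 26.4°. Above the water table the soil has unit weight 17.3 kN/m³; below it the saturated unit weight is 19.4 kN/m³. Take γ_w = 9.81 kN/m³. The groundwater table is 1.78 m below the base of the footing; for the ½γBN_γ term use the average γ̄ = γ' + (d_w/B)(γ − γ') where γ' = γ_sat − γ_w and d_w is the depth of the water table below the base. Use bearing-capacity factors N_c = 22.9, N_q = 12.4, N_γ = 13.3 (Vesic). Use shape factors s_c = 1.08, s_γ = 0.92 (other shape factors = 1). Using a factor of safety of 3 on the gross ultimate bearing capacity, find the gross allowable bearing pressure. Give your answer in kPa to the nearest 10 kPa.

q_all ≈ 430 kPa

Overburden at base level: q = 17.3 × 2.25 = 38.925 kPa.
The water table is 1.78 m below the base (< B = 3.6 m), so the ½γBN_γ term uses γ̄ = γ' + (d_w/B)(γ − γ') = 9.59 + (1.78/3.6)(17.3 − 9.59) = 13.402 kN/m³.
Cohesion term c·N_c·s_c = 21 × 22.9 × 1.08 = 519.37 kPa; surcharge term q·N_q = 38.925 × 12.4 = 482.67 kPa; self-weight term 0.5·γ·B·N_γ·s_γ = 0.5 × 13.402 × 3.6 × 13.3 × 0.92 = 295.18 kPa.
q_ult = 519.37 + 482.67 + 295.18 = 1297.2 kPa.
q_all = 1297.2 / 3 = 432.41 kPa.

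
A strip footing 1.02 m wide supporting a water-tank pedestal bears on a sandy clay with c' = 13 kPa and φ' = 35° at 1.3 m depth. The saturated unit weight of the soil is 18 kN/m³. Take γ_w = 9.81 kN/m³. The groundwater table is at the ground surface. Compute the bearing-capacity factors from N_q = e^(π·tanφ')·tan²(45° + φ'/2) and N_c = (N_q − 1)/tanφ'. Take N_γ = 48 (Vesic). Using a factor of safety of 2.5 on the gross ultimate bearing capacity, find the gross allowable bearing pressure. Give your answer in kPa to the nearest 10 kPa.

N_q = e^(π·tan35°)·tan²(62.5°) = 33.3; N_c = (N_q − 1)/tanφ' = 46.12.
γ' = 18 − 9.81 = 8.19 kN/m³ (submerged throughout). q = 8.19 × 1.3 = 10.647 kPa; the same γ' applies in the ½γBN_γ term.
c·N_c = 13 × 46.124 = 599.61 kPa
q·N_q = 10.647 × 33.296 = 354.5 kPa
0.5·γ·B·N_γ = 0.5 × 8.19 × 1.02 × 48 = 200.49 kPa
q_ult = 599.61 + 354.5 + 200.49 = 1154.6 kPa.
q_all = 1154.6 / 2.5 = 461.84 kPa.

q_all ≈ 460 kPa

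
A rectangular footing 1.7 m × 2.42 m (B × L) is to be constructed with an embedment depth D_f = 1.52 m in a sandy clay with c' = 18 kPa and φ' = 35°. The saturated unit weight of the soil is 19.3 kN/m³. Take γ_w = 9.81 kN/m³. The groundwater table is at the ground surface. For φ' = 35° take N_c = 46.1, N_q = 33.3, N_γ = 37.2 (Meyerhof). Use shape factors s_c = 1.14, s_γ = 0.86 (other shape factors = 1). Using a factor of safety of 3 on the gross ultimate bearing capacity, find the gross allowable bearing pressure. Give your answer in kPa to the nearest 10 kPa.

q_all ≈ 560 kPa

Water table at ground surface, so effective unit weight γ' = 19.3 − 9.81 = 9.49 kN/m³ is used throughout; overburden q = 9.49 × 1.52 = 14.425 kPa; the same γ' applies in the ½γBN_γ term.
Cohesion term c·N_c·s_c = 18 × 46.1 × 1.14 = 945.97 kPa; surcharge term q·N_q = 14.425 × 33.3 = 480.35 kPa; self-weight term 0.5·γ·B·N_γ·s_γ = 0.5 × 9.49 × 1.7 × 37.2 × 0.86 = 258.06 kPa.
q_ult = 945.97 + 480.35 + 258.06 = 1684.4 kPa.
q_all = 1684.4 / 3 = 561.46 kPa.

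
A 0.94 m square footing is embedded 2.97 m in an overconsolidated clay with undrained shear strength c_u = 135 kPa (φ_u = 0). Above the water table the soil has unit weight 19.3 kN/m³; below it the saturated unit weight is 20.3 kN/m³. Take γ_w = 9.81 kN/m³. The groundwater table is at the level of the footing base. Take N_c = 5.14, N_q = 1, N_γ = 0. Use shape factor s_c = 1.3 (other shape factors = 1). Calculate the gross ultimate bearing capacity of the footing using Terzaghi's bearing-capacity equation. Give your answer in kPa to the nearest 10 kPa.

q_ult ≈ 960 kPa

Effective surcharge at the founding depth q = γ·D_f = 19.3 × 2.97 = 57.321 kPa.
q_ult = c·N_c·s_c + q·N_q
     = 135 × 5.14 × 1.3 + 57.321 × 1
     = 902.07 + 57.321 = 959.39 kPa.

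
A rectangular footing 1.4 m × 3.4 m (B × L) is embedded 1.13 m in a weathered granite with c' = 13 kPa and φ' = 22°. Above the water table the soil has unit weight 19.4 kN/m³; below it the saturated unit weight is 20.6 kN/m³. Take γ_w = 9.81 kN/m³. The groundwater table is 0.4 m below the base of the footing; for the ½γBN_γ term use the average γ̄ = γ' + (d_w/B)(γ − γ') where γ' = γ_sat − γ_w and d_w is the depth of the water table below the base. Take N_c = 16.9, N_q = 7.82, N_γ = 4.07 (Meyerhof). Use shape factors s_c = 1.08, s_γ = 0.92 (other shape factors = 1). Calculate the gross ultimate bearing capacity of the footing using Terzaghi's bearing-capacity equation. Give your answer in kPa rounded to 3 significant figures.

q_ult ≈ 443 kPa

Overburden at base level: q = 19.4 × 1.13 = 21.922 kPa.
The water table is 0.4 m below the base (< B = 1.4 m), so the ½γBN_γ term uses γ̄ = γ' + (d_w/B)(γ − γ') = 10.79 + (0.4/1.4)(19.4 − 10.79) = 13.25 kN/m³.
Cohesion term c·N_c·s_c = 13 × 16.9 × 1.08 = 237.28 kPa; surcharge term q·N_q = 21.922 × 7.82 = 171.43 kPa; self-weight term 0.5·γ·B·N_γ·s_γ = 0.5 × 13.25 × 1.4 × 4.07 × 0.92 = 34.729 kPa.
q_ult = 237.28 + 171.43 + 34.729 = 443.44 kPa.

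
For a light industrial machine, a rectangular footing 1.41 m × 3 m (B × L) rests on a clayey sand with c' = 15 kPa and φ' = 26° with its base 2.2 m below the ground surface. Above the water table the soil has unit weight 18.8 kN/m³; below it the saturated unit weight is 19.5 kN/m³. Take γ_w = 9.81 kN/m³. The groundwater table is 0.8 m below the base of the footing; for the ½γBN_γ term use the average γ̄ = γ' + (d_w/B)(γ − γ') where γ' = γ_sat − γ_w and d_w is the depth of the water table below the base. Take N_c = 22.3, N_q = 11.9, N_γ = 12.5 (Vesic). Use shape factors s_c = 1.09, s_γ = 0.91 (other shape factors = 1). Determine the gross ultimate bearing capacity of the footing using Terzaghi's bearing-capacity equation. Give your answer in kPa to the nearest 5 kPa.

q = γ·D_f = 18.8 × 2.2 = 41.36 kPa.
γ' = 9.69 kN/m³; averaging over the depth B below the base, γ̄ = γ' + (d_w/B)(γ − γ') = 14.859 kN/m³.
c·N_c·s_c = 15 × 22.3 × 1.09 = 364.61 kPa
q·N_q = 41.36 × 11.9 = 492.18 kPa
0.5·γ·B·N_γ·s_γ = 0.5 × 14.859 × 1.41 × 12.5 × 0.91 = 119.16 kPa
q_ult = 364.61 + 492.18 + 119.16 = 975.95 kPa.

q_ult ≈ 975 kPa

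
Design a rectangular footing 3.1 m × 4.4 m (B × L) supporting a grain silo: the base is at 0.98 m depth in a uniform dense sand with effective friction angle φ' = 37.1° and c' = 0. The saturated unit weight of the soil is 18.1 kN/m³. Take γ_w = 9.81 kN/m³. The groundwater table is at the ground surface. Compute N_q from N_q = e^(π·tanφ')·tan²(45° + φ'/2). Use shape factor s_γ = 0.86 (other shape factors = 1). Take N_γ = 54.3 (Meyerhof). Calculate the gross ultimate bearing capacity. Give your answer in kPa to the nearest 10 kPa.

tan37.1° = 0.7563, so N_q = e^(π×0.7563)·tan²(63.55°) = 10.761 × 4.04 = 43.48.
γ' = 18.1 − 9.81 = 8.29 kN/m³ (submerged throughout). q = 8.29 × 0.98 = 8.1242 kPa; the same γ' applies in the ½γBN_γ term.
q·N_q = 8.1242 × 43.481 = 353.25 kPa
0.5·γ·B·N_γ·s_γ = 0.5 × 8.29 × 3.1 × 54.3 × 0.86 = 600.05 kPa
q_ult = 353.25 + 600.05 = 953.29 kPa.

q_ult ≈ 950 kPa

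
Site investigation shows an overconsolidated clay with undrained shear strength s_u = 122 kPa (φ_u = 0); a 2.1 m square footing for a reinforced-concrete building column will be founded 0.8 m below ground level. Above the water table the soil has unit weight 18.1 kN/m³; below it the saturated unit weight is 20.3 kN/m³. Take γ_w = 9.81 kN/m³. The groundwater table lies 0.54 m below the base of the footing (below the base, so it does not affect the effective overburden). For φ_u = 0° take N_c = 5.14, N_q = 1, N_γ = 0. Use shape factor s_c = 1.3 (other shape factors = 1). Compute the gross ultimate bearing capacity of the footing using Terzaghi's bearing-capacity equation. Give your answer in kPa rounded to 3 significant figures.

Overburden at base level: q = 18.1 × 0.8 = 14.48 kPa.
Cohesion term c·N_c·s_c = 122 × 5.14 × 1.3 = 815.2 kPa; surcharge term q·N_q = 14.48 × 1 = 14.48 kPa.
q_ult = 815.2 + 14.48 = 829.68 kPa.

q_ult ≈ 830 kPa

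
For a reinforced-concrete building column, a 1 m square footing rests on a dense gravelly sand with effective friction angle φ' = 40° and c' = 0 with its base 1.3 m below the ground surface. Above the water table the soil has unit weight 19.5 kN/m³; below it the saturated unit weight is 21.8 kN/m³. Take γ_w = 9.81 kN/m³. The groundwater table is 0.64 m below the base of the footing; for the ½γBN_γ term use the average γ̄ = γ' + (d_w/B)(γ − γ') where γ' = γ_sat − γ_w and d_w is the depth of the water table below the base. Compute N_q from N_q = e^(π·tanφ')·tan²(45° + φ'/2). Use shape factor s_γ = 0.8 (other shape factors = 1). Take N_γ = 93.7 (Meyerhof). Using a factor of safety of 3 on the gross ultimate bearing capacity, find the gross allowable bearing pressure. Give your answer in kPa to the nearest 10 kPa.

q_all ≈ 750 kPa

N_q = e^(π·tan40°)·tan²(65°) = 64.2.
q = γ·D_f = 19.5 × 1.3 = 25.35 kPa.
γ' = 11.99 kN/m³; averaging over the depth B below the base, γ̄ = γ' + (d_w/B)(γ − γ') = 16.796 kN/m³.
q·N_q = 25.35 × 64.195 = 1627.3 kPa
0.5·γ·B·N_γ·s_γ = 0.5 × 16.796 × 1 × 93.7 × 0.8 = 629.53 kPa
q_ult = 1627.3 + 629.53 = 2256.9 kPa.
q_all = 2256.9 / 3 = 752.29 kPa.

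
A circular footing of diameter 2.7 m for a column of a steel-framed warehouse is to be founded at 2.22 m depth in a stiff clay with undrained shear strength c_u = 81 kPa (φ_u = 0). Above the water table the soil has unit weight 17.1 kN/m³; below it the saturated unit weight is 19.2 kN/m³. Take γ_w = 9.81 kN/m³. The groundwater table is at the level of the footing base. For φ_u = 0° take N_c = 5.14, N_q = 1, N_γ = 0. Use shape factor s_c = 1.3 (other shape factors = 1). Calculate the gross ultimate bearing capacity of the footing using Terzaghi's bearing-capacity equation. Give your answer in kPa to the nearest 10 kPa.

q_ult ≈ 580 kPa

Overburden at base level: q = 17.1 × 2.22 = 37.962 kPa.
Cohesion term c·N_c·s_c = 81 × 5.14 × 1.3 = 541.24 kPa; surcharge term q·N_q = 37.962 × 1 = 37.962 kPa.
q_ult = 541.24 + 37.962 = 579.2 kPa.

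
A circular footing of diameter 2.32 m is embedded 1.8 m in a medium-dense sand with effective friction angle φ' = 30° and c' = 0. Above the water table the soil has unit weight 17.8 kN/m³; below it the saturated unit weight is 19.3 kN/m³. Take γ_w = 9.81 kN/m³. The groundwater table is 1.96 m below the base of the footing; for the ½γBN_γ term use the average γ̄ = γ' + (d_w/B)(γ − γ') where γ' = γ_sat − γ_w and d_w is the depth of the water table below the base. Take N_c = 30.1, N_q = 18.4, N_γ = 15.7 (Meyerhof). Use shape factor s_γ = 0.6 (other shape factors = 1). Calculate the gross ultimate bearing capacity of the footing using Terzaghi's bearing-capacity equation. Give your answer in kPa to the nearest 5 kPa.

q_ult ≈ 770 kPa

q = γ·D_f = 17.8 × 1.8 = 32.04 kPa.
γ' = 9.49 kN/m³; averaging over the depth B below the base, γ̄ = γ' + (d_w/B)(γ − γ') = 16.511 kN/m³.
q·N_q = 32.04 × 18.4 = 589.54 kPa
0.5·γ·B·N_γ·s_γ = 0.5 × 16.511 × 2.32 × 15.7 × 0.6 = 180.41 kPa
q_ult = 589.54 + 180.41 = 769.95 kPa.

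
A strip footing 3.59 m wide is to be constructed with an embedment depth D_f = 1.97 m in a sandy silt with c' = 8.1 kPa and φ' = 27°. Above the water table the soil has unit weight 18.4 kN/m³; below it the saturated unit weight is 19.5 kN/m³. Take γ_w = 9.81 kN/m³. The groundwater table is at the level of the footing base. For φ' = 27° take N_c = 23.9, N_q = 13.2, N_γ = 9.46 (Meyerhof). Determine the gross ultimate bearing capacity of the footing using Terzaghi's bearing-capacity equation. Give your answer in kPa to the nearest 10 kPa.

Effective surcharge at the founding depth q = γ·D_f = 18.4 × 1.97 = 36.248 kPa.
The water table coincides with the base, so in the self-weight term γ → γ' = 9.69 kN/m³.
q_ult = c·N_c + q·N_q + 0.5·γ·B·N_γ
     = 8.1 × 23.9 + 36.248 × 13.2 + 0.5 × 9.69 × 3.59 × 9.46
     = 193.59 + 478.47 + 164.54 = 836.61 kPa.

q_ult ≈ 840 kPa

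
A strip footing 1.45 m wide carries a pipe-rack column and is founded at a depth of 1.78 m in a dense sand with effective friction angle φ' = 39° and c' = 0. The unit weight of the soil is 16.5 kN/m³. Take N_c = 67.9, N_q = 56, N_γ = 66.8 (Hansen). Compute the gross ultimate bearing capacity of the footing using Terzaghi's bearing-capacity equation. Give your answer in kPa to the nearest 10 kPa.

Effective surcharge at the founding depth q = γ·D_f = 16.5 × 1.78 = 29.37 kPa.
q_ult = q·N_q + 0.5·γ·B·N_γ
     = 29.37 × 56 + 0.5 × 16.5 × 1.45 × 66.8
     = 1644.7 + 799.1 = 2443.8 kPa.

q_ult ≈ 2440 kPa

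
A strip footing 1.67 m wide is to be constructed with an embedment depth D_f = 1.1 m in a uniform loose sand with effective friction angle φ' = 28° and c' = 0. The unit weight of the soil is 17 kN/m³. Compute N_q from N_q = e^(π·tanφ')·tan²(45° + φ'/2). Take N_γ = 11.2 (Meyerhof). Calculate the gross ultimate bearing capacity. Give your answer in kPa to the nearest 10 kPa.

q_ult ≈ 430 kPa

tan28° = 0.5317, so N_q = e^(π×0.5317)·tan²(59°) = 5.314 × 2.77 = 14.72.
q = γ·D_f = 17 × 1.1 = 18.7 kPa.
q·N_q = 18.7 × 14.72 = 275.26 kPa
0.5·γ·B·N_γ = 0.5 × 17 × 1.67 × 11.2 = 158.98 kPa
q_ult = 275.26 + 158.98 = 434.25 kPa.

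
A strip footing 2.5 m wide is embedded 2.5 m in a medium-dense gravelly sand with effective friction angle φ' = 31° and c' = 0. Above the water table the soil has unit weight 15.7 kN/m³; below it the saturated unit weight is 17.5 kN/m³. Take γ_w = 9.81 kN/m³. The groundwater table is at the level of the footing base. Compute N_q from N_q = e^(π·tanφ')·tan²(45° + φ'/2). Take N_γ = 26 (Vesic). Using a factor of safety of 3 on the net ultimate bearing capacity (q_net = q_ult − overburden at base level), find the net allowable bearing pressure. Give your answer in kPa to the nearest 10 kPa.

N_q = e^(π·tan31°)·tan²(60.5°) = 20.63.
Effective surcharge at the founding depth q = γ·D_f = 15.7 × 2.5 = 39.25 kPa.
The water table coincides with the base, so in the self-weight term γ → γ' = 7.69 kN/m³.
q_ult = q·N_q + 0.5·γ·B·N_γ
     = 39.25 × 20.631 + 0.5 × 7.69 × 2.5 × 26
     = 809.76 + 249.92 = 1059.7 kPa.
q_net = 1059.7 − 39.25 = 1020.4 kPa.
q_all(net) = 1020.4 / 3 = 340.14 kPa.

q_all(net) ≈ 340 kPa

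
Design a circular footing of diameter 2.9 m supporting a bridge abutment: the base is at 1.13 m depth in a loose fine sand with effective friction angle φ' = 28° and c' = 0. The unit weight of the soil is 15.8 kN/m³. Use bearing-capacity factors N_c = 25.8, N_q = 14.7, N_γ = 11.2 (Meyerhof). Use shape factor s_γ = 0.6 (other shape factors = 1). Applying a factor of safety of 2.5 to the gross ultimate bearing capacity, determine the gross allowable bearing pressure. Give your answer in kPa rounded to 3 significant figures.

q_all ≈ 167 kPa

q = γ·D_f = 15.8 × 1.13 = 17.854 kPa.
q·N_q = 17.854 × 14.7 = 262.45 kPa
0.5·γ·B·N_γ·s_γ = 0.5 × 15.8 × 2.9 × 11.2 × 0.6 = 153.96 kPa
q_ult = 262.45 + 153.96 = 416.41 kPa.
q_all = q_ult / FS = 416.41 / 2.5 = 166.56 kPa.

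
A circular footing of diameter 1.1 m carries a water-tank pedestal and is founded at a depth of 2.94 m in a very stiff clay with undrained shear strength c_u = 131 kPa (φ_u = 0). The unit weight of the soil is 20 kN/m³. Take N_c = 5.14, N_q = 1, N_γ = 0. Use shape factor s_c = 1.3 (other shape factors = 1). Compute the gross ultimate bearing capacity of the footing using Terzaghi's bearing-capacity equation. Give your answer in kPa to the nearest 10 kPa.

q_ult ≈ 930 kPa

Overburden at base level: q = 20 × 2.94 = 58.8 kPa.
Cohesion term c·N_c·s_c = 131 × 5.14 × 1.3 = 875.34 kPa; surcharge term q·N_q = 58.8 × 1 = 58.8 kPa.
q_ult = 875.34 + 58.8 = 934.14 kPa.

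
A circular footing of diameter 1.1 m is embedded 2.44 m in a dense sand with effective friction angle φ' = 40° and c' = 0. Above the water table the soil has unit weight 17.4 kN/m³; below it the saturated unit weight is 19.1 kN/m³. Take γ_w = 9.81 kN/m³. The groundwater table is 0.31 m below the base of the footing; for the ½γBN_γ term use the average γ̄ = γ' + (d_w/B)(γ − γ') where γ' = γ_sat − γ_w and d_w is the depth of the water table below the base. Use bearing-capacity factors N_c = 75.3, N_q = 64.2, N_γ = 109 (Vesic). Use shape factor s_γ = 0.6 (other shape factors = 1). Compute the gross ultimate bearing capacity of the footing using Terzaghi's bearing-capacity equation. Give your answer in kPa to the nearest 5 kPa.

Effective surcharge at the founding depth q = γ·D_f = 17.4 × 2.44 = 42.456 kPa.
With d_w = 0.31 m < B, γ̄ = 9.29 + (0.31/1.1) × (17.4 − 9.29) = 11.576 kN/m³.
q_ult = q·N_q + 0.5·γ·B·N_γ·s_γ
     = 42.456 × 64.2 + 0.5 × 11.576 × 1.1 × 109 × 0.6
     = 2725.7 + 416.37 = 3142 kPa.

q_ult ≈ 3140 kPa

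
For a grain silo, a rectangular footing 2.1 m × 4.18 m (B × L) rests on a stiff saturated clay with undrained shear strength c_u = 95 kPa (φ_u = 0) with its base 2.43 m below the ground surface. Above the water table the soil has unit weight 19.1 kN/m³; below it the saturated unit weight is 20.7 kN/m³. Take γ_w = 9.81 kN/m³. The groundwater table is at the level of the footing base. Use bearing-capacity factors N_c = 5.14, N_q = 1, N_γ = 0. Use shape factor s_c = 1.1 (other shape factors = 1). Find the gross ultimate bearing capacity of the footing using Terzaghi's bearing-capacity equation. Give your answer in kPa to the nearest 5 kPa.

q = γ·D_f = 19.1 × 2.43 = 46.413 kPa.
c·N_c·s_c = 95 × 5.14 × 1.1 = 537.13 kPa
q·N_q = 46.413 × 1 = 46.413 kPa
q_ult = 537.13 + 46.413 = 583.54 kPa.

q_ult ≈ 585 kPa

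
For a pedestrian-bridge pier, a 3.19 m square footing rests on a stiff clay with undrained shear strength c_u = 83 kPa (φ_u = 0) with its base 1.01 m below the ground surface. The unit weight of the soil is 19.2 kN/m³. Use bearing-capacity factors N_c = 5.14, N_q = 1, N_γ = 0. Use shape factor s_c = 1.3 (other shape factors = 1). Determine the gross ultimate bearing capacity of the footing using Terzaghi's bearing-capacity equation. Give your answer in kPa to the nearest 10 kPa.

q_ult ≈ 570 kPa

Effective surcharge at the founding depth q = γ·D_f = 19.2 × 1.01 = 19.392 kPa.
q_ult = c·N_c·s_c + q·N_q
     = 83 × 5.14 × 1.3 + 19.392 × 1
     = 554.61 + 19.392 = 574 kPa.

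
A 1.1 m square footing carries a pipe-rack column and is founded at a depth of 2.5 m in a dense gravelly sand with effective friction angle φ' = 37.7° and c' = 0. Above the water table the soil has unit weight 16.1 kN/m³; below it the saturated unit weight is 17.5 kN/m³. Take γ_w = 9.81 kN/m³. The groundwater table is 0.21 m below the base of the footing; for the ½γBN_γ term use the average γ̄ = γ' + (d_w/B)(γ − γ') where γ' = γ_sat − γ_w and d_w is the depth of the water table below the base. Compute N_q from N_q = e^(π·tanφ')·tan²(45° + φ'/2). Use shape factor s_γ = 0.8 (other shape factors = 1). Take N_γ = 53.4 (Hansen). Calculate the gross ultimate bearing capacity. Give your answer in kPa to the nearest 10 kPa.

tan37.7° = 0.7729, so N_q = e^(π×0.7729)·tan²(63.85°) = 11.337 × 4.148 = 47.03.
Effective surcharge at the founding depth q = γ·D_f = 16.1 × 2.5 = 40.25 kPa.
With d_w = 0.21 m < B, γ̄ = 7.69 + (0.21/1.1) × (16.1 − 7.69) = 9.2955 kN/m³.
q_ult = q·N_q + 0.5·γ·B·N_γ·s_γ
     = 40.25 × 47.031 + 0.5 × 9.2955 × 1.1 × 53.4 × 0.8
     = 1893 + 218.41 = 2111.4 kPa.

q_ult ≈ 2110 kPa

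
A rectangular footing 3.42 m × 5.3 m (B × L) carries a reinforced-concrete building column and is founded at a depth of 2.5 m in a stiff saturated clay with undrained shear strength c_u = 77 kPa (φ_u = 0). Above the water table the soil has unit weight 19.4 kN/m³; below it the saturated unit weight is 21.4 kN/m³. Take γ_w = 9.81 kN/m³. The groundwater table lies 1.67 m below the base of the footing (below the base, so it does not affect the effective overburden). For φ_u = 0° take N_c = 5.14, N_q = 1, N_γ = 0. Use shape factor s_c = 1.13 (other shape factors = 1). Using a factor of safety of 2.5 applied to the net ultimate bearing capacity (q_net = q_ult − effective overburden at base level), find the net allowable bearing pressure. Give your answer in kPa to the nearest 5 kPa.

Effective surcharge at the founding depth q = γ·D_f = 19.4 × 2.5 = 48.5 kPa.
q_ult = c·N_c·s_c + q·N_q
     = 77 × 5.14 × 1.13 + 48.5 × 1
     = 447.23 + 48.5 = 495.73 kPa.
Net ultimate: q_net = 495.73 − 48.5 = 447.23 kPa.
q_all(net) = 447.23 / 2.5 = 178.89 kPa.

q_all(net) ≈ 180 kPa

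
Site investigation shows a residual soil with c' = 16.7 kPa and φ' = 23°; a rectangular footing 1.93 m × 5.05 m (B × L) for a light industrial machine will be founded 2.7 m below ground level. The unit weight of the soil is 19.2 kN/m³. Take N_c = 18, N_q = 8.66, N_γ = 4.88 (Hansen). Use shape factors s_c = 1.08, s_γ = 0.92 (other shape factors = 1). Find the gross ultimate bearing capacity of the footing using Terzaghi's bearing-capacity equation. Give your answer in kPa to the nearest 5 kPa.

Overburden at base level: q = 19.2 × 2.7 = 51.84 kPa.
Cohesion term c·N_c·s_c = 16.7 × 18 × 1.08 = 324.65 kPa; surcharge term q·N_q = 51.84 × 8.66 = 448.93 kPa; self-weight term 0.5·γ·B·N_γ·s_γ = 0.5 × 19.2 × 1.93 × 4.88 × 0.92 = 83.183 kPa.
q_ult = 324.65 + 448.93 + 83.183 = 856.77 kPa.

q_ult ≈ 855 kPa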